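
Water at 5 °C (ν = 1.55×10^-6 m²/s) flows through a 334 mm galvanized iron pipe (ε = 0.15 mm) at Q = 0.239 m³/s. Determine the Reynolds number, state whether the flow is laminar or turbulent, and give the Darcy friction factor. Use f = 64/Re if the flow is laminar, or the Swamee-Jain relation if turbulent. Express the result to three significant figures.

Re ≈ 5.88×10^5; turbulent; f ≈ 0.0173

V = 4Q/(πD²) = 2.728 m/s
Re = VD/ν = 2.728·0.334/1.55×10^-6 = 5.88×10^5
Re > 4000 → turbulent; ε/D = 4.49×10^-4
Swamee-Jain: f = 0.01731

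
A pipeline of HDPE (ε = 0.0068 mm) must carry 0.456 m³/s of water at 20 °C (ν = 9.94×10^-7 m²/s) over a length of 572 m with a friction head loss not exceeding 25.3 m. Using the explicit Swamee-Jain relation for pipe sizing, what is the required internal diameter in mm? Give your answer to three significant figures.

Swamee-Jain (Type III): D = 0.66·[ε^1.25·(LQ²/(gh_f))^4.75 + ν·Q^9.4·(L/(gh_f))^5.2]^0.04
LQ²/(gh_f) = 0.4792; L/(gh_f) = 2.305
Term 1 = ε^1.25·(…)^4.75 = 1.05×10^-8; Term 2 = ν·Q^9.4·(…)^5.2 = 4.76×10^-8
D = 0.66·(1.05×10^-8 + 4.76×10^-8)^0.04 = 0.3389 m = 339 mm
Check: V = 5.05 m/s, Re = 1.72×10^6, f = 0.01126, h_f = 24.7 m ≈ 25.3 m ✓

D ≈ 339 mm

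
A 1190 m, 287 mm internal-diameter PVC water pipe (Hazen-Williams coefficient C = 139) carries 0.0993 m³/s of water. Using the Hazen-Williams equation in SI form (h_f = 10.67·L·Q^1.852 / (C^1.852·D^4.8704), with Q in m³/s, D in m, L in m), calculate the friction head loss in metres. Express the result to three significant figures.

h_f = 10.67·1190·0.0993^1.852 / (139^1.852·0.287^4.8704) = 8.270 m

h_f ≈ 8.27 m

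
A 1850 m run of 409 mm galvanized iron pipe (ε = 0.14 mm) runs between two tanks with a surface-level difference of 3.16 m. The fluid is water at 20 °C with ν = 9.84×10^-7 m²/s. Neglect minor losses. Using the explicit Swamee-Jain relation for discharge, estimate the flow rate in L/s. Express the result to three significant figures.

Q ≈ 118 L/s

Swamee-Jain (Type II): Q = -0.965·√(gD⁵h_f/L)·ln[ε/(3.7D) + √(3.17ν²L/(gD³h_f))]
√(gD⁵h_f/L) = √(9.81·0.409⁵·3.16/1850) = 0.01385
ε/(3.7D) = 9.25×10^-5; √(3.17ν²L/(gD³h_f)) = 5.17×10^-5
Q = -0.965·0.01385·ln(1.443×10^-4) = 0.1182 m³/s
Check: V = 0.900 m/s, Re = 3.74×10^5, f = 0.01704, h_f = 3.18 m ≈ 3.16 m ✓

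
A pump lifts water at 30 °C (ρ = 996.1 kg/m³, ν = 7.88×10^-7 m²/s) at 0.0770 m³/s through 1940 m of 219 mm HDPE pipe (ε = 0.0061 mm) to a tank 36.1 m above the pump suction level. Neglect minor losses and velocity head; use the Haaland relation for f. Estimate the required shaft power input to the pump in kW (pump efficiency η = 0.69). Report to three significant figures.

V = 4Q/(πD²) = 2.044 m/s; Re = 5.68×10^5; ε/D = 2.79×10^-5; f = 0.01313
h_f = f(L/D)V²/2g = 24.78 m
Total head H = z + h_f = 36.1 + 24.78 = 60.88 m
P_hyd = ρgQH = 996.1·9.81·0.0770·60.88 = 45.81 kW
P_shaft = P_hyd/η = 45.81/0.69 = 66.39 kW

P_shaft ≈ 66.4 kW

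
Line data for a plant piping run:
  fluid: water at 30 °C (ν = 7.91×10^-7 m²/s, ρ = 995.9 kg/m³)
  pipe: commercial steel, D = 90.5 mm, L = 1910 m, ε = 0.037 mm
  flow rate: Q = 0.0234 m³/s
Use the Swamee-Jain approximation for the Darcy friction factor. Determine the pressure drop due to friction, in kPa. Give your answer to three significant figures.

V = 4Q/(πD²) = 4·0.0234/(π·0.0905²) = 3.638 m/s
Re = VD/ν = 3.638·0.0905/7.91×10^-7 = 4.16×10^5 → turbulent
ε/D = 0.037/90.5 = 4.09×10^-4
Swamee-Jain: f = 0.01737
h_f = f(L/D)V²/(2g) = 0.01737·(1910/0.0905)·3.638²/(2·9.81) = 247.3 m
Δp = ρg·h_f = 995.9·9.81·247.3 = 2416 kPa

Δp ≈ 2420 kPa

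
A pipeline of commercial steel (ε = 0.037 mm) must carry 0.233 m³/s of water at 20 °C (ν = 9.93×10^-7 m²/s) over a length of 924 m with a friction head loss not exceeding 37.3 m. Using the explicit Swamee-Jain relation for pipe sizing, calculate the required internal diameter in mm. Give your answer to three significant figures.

Swamee-Jain (Type III): D = 0.66·[ε^1.25·(LQ²/(gh_f))^4.75 + ν·Q^9.4·(L/(gh_f))^5.2]^0.04
LQ²/(gh_f) = 0.1371; L/(gh_f) = 2.525
Term 1 = ε^1.25·(…)^4.75 = 2.30×10^-10; Term 2 = ν·Q^9.4·(…)^5.2 = 1.39×10^-10
D = 0.66·(2.30×10^-10 + 1.39×10^-10)^0.04 = 0.2768 m = 277 mm
Check: V = 3.87 m/s, Re = 1.08×10^6, f = 0.01390, h_f = 35.5 m ≈ 37.3 m ✓

D ≈ 277 mm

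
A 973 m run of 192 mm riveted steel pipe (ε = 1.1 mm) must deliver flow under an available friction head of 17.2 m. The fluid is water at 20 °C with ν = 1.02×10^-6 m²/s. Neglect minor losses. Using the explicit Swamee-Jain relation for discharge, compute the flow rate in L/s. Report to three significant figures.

Swamee-Jain (Type II): Q = -0.965·√(gD⁵h_f/L)·ln[ε/(3.7D) + √(3.17ν²L/(gD³h_f))]
√(gD⁵h_f/L) = √(9.81·0.192⁵·17.2/973) = 0.006727
ε/(3.7D) = 0.00155; √(3.17ν²L/(gD³h_f)) = 5.18×10^-5
Q = -0.965·0.006727·ln(0.001600) = 0.04179 m³/s
Check: V = 1.44 m/s, Re = 2.72×10^5, f = 0.03212, h_f = 17.3 m ≈ 17.2 m ✓

Q ≈ 41.8 L/s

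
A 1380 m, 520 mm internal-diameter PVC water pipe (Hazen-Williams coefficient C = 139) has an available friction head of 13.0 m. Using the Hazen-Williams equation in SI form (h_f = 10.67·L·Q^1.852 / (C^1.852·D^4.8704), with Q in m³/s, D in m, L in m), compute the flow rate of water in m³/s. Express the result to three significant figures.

Q ≈ 0.559 m³/s

Rearranging: Q = [h_f·C^1.852·D^4.8704 / (10.67·L)]^(1/1.852)
Q = [13.0·139^1.852·0.520^4.8704 / (10.67·1380)]^0.540 = 0.5586 m³/s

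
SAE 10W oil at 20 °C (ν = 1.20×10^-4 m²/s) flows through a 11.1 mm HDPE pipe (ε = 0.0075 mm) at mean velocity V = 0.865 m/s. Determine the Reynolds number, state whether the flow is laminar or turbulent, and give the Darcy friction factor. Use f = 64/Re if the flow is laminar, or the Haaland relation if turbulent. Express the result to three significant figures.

Re ≈ 80.0; laminar; f = 64/Re ≈ 0.800

Re = VD/ν = 0.8650·0.0111/1.20×10^-4 = 80.0
Re < 2300 → laminar → f = 64/Re = 0.7999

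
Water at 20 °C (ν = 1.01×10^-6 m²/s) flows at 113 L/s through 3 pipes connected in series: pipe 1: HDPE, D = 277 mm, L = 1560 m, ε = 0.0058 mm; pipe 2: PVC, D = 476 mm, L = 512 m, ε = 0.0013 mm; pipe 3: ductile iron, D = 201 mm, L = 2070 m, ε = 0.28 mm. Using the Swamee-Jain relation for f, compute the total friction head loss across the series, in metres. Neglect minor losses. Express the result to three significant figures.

Pipe 1: V = 1.875 m/s, Re = 5.14×10^5, ε/D = 2.09×10^-5, f = 0.01336, h_1 = f(L/D)V²/2g = 13.48 m
Pipe 2: V = 0.6350 m/s, Re = 2.99×10^5, ε/D = 2.73×10^-6, f = 0.01441, h_2 = f(L/D)V²/2g = 0.3186 m
Pipe 3: V = 3.561 m/s, Re = 7.09×10^5, ε/D = 0.00139, f = 0.02176, h_3 = f(L/D)V²/2g = 144.8 m
Series → Q common, losses add: H = Σh = 158.6 m

H ≈ 159 m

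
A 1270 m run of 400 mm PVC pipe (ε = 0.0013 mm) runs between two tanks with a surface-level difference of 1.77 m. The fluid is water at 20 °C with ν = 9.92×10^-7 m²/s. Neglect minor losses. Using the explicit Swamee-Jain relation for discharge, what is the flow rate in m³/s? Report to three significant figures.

Swamee-Jain (Type II): Q = -0.965·√(gD⁵h_f/L)·ln[ε/(3.7D) + √(3.17ν²L/(gD³h_f))]
√(gD⁵h_f/L) = √(9.81·0.400⁵·1.77/1270) = 0.01183
ε/(3.7D) = 8.78×10^-7; √(3.17ν²L/(gD³h_f)) = 5.97×10^-5
Q = -0.965·0.01183·ln(6.059×10^-5) = 0.1109 m³/s
Check: V = 0.882 m/s, Re = 3.56×10^5, f = 0.01397, h_f = 1.76 m ≈ 1.77 m ✓

Q ≈ 0.111 m³/s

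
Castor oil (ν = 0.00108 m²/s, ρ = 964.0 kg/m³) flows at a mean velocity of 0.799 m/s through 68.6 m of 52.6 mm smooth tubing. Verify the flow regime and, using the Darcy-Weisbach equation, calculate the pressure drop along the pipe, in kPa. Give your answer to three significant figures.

Δp ≈ 660 kPa

Re = VD/ν = 0.799·0.05260/0.00108 = 38.9 → laminar (Re < 2300)
f = 64/Re = 1.645
h_f = f(L/D)V²/(2g) = 1.645·(68.6/0.05260)·0.799²/(2·9.81) = 69.79 m
Δp = ρg·h_f = 964.0·9.81·69.79 = 660.0 kPa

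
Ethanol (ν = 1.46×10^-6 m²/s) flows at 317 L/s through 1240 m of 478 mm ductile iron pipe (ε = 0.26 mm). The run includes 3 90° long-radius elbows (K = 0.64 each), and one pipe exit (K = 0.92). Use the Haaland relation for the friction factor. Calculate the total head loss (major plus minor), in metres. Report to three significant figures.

V = 4Q/(πD²) = 1.766 m/s; V²/2g = 0.1590 m
Re = 5.78×10^5, ε/D = 5.44×10^-4 → f = 0.01775 (Haaland)
Major: h_f = f(L/D)·V²/2g = 0.01775·2594·0.1590 = 7.323 m
Minor: ΣK = 2.84; h_m = ΣK·V²/2g = 0.4517 m
Total H_L = 7.323 + 0.4517 = 7.775 m

H_L ≈ 7.78 m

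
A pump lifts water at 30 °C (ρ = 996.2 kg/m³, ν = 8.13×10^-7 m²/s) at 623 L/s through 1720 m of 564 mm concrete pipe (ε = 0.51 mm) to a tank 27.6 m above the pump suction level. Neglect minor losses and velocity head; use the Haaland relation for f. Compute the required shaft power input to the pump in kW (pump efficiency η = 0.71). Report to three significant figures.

V = 4Q/(πD²) = 2.494 m/s; Re = 1.73×10^6; ε/D = 9.04×10^-4; f = 0.01937
h_f = f(L/D)V²/2g = 18.72 m
Total head H = z + h_f = 27.6 + 18.72 = 46.32 m
P_hyd = ρgQH = 996.2·9.81·0.623·46.32 = 282.0 kW
P_shaft = P_hyd/η = 282.0/0.71 = 397.2 kW

P_shaft ≈ 397 kW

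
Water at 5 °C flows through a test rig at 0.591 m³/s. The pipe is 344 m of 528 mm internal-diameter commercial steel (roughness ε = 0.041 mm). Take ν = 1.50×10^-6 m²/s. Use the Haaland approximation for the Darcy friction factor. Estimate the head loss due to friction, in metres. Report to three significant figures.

V = 4Q/(πD²) = 4·0.591/(π·0.528²) = 2.699 m/s
Re = VD/ν = 2.699·0.528/1.50×10^-6 = 9.50×10^5 → turbulent
ε/D = 0.041/528 = 7.77×10^-5
Haaland: f = 0.01305
h_f = f(L/D)V²/(2g) = 0.01305·(344/0.528)·2.699²/(2·9.81) = 3.156 m

h_f ≈ 3.16 m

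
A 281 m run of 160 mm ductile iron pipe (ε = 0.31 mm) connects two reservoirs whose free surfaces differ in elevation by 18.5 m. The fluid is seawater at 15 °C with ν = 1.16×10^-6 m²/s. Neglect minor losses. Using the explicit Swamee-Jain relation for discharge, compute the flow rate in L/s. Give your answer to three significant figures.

Q ≈ 59.4 L/s

Swamee-Jain (Type II): Q = -0.965·√(gD⁵h_f/L)·ln[ε/(3.7D) + √(3.17ν²L/(gD³h_f))]
√(gD⁵h_f/L) = √(9.81·0.160⁵·18.5/281) = 0.008229
ε/(3.7D) = 5.24×10^-4; √(3.17ν²L/(gD³h_f)) = 4.02×10^-5
Q = -0.965·0.008229·ln(5.638×10^-4) = 0.05941 m³/s
Check: V = 2.95 m/s, Re = 4.08×10^5, f = 0.02381, h_f = 18.6 m ≈ 18.5 m ✓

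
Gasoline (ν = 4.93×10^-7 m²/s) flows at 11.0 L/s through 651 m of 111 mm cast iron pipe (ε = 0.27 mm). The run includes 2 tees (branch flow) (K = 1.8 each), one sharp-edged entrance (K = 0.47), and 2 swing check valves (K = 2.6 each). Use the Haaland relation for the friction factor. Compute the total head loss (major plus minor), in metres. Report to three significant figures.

H_L ≈ 10.4 m

V = 4Q/(πD²) = 1.137 m/s; V²/2g = 0.06586 m
Re = 2.56×10^5, ε/D = 0.00243 → f = 0.02528 (Haaland)
Major: h_f = f(L/D)·V²/2g = 0.02528·5865·0.06586 = 9.765 m
Minor: ΣK = 9.27; h_m = ΣK·V²/2g = 0.6105 m
Total H_L = 9.765 + 0.6105 = 10.38 m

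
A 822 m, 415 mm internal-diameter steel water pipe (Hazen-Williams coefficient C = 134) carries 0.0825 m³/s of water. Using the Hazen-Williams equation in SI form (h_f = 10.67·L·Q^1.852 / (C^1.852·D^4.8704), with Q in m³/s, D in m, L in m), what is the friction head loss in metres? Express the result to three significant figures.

h_f ≈ 0.720 m

h_f = 10.67·822·0.0825^1.852 / (134^1.852·0.415^4.8704) = 0.7197 m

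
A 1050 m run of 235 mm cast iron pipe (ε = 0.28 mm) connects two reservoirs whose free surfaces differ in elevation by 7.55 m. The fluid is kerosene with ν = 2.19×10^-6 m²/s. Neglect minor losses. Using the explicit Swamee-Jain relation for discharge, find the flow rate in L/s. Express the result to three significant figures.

Q ≈ 52.9 L/s

Swamee-Jain (Type II): Q = -0.965·√(gD⁵h_f/L)·ln[ε/(3.7D) + √(3.17ν²L/(gD³h_f))]
√(gD⁵h_f/L) = √(9.81·0.235⁵·7.55/1050) = 0.007110
ε/(3.7D) = 3.22×10^-4; √(3.17ν²L/(gD³h_f)) = 1.29×10^-4
Q = -0.965·0.007110·ln(4.509×10^-4) = 0.05286 m³/s
Check: V = 1.22 m/s, Re = 1.31×10^5, f = 0.02251, h_f = 7.61 m ≈ 7.55 m ✓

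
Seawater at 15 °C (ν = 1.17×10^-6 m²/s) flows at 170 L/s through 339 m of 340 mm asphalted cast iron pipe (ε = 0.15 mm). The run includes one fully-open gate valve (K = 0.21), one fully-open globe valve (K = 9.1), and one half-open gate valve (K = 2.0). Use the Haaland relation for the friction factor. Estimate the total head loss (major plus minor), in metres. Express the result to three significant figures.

V = 4Q/(πD²) = 1.872 m/s; V²/2g = 0.1787 m
Re = 5.44×10^5, ε/D = 4.41×10^-4 → f = 0.01712 (Haaland)
Major: h_f = f(L/D)·V²/2g = 0.01712·997.1·0.1787 = 3.051 m
Minor: ΣK = 11.3; h_m = ΣK·V²/2g = 2.021 m
Total H_L = 3.051 + 2.021 = 5.072 m

H_L ≈ 5.07 m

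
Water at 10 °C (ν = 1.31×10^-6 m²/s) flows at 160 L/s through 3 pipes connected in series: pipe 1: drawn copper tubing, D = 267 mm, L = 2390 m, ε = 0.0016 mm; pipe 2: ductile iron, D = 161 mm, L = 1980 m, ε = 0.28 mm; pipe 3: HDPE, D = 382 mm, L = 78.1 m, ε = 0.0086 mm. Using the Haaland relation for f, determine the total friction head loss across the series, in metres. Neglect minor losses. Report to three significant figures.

Pipe 1: V = 2.858 m/s, Re = 5.82×10^5, ε/D = 5.99×10^-6, f = 0.01279, h_1 = f(L/D)V²/2g = 47.64 m
Pipe 2: V = 7.859 m/s, Re = 9.66×10^5, ε/D = 0.00174, f = 0.02280, h_2 = f(L/D)V²/2g = 882.9 m
Pipe 3: V = 1.396 m/s, Re = 4.07×10^5, ε/D = 2.25×10^-5, f = 0.01379, h_3 = f(L/D)V²/2g = 0.2800 m
Series → Q common, losses add: H = Σh = 930.8 m

H ≈ 931 m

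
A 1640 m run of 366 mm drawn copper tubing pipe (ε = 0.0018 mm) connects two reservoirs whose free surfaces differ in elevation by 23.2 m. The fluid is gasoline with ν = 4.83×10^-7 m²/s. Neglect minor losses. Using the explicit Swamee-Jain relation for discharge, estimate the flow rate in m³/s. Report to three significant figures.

Swamee-Jain (Type II): Q = -0.965·√(gD⁵h_f/L)·ln[ε/(3.7D) + √(3.17ν²L/(gD³h_f))]
√(gD⁵h_f/L) = √(9.81·0.366⁵·23.2/1640) = 0.03019
ε/(3.7D) = 1.33×10^-6; √(3.17ν²L/(gD³h_f)) = 1.04×10^-5
Q = -0.965·0.03019·ln(1.175×10^-5) = 0.3307 m³/s
Check: V = 3.14 m/s, Re = 2.38×10^6, f = 0.01029, h_f = 23.2 m ≈ 23.2 m ✓

Q ≈ 0.331 m³/s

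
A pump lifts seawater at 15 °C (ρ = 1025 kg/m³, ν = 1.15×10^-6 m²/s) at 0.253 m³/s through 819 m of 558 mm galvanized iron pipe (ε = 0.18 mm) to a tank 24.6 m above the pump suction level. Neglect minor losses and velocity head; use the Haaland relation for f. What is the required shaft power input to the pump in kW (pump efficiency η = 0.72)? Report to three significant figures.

V = 4Q/(πD²) = 1.035 m/s; Re = 5.02×10^5; ε/D = 3.23×10^-4; f = 0.01633
h_f = f(L/D)V²/2g = 1.308 m
Total head H = z + h_f = 24.6 + 1.308 = 25.91 m
P_hyd = ρgQH = 1025·9.81·0.253·25.91 = 65.91 kW
P_shaft = P_hyd/η = 65.91/0.72 = 91.54 kW

P_shaft ≈ 91.5 kW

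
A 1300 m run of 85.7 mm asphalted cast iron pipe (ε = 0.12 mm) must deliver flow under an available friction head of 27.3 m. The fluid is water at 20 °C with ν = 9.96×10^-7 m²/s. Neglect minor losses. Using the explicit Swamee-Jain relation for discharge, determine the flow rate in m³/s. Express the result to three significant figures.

Swamee-Jain (Type II): Q = -0.965·√(gD⁵h_f/L)·ln[ε/(3.7D) + √(3.17ν²L/(gD³h_f))]
√(gD⁵h_f/L) = √(9.81·0.0857⁵·27.3/1300) = 9.759×10^-4
ε/(3.7D) = 3.78×10^-4; √(3.17ν²L/(gD³h_f)) = 1.56×10^-4
Q = -0.965·9.759×10^-4·ln(5.342×10^-4) = 0.007096 m³/s
Check: V = 1.23 m/s, Re = 1.06×10^5, f = 0.02354, h_f = 27.5 m ≈ 27.3 m ✓

Q ≈ 0.00710 m³/s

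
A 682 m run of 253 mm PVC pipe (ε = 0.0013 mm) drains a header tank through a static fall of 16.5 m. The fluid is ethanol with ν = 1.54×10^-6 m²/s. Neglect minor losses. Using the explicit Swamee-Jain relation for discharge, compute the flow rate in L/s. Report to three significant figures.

Q ≈ 151 L/s

Swamee-Jain (Type II): Q = -0.965·√(gD⁵h_f/L)·ln[ε/(3.7D) + √(3.17ν²L/(gD³h_f))]
√(gD⁵h_f/L) = √(9.81·0.253⁵·16.5/682) = 0.01569
ε/(3.7D) = 1.39×10^-6; √(3.17ν²L/(gD³h_f)) = 4.42×10^-5
Q = -0.965·0.01569·ln(4.562×10^-5) = 0.1513 m³/s
Check: V = 3.01 m/s, Re = 4.94×10^5, f = 0.01320, h_f = 16.4 m ≈ 16.5 m ✓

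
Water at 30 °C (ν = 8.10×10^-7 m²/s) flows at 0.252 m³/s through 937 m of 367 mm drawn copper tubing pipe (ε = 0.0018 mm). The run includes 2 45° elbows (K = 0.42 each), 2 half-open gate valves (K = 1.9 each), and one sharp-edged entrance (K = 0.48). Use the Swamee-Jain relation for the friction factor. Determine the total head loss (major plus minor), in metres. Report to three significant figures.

H_L ≈ 10.0 m

V = 4Q/(πD²) = 2.382 m/s; V²/2g = 0.2892 m
Re = 1.08×10^6, ε/D = 4.90×10^-6 → f = 0.01159 (Swamee-Jain)
Major: h_f = f(L/D)·V²/2g = 0.01159·2553·0.2892 = 8.557 m
Minor: ΣK = 5.12; h_m = ΣK·V²/2g = 1.481 m
Total H_L = 8.557 + 1.481 = 10.04 m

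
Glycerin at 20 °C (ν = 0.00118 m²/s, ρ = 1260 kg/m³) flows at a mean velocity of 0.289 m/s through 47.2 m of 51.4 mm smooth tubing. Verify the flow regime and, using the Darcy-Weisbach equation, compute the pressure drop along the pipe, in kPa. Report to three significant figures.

Re = VD/ν = 0.289·0.05140/0.00118 = 12.6 → laminar (Re < 2300)
f = 64/Re = 5.084
h_f = f(L/D)V²/(2g) = 5.084·(47.2/0.05140)·0.289²/(2·9.81) = 19.87 m
Δp = ρg·h_f = 1260·9.81·19.87 = 245.6 kPa

Δp ≈ 246 kPa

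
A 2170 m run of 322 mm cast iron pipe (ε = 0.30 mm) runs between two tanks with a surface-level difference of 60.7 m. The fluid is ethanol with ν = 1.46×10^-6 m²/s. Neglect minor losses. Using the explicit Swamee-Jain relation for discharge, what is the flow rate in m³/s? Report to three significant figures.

Swamee-Jain (Type II): Q = -0.965·√(gD⁵h_f/L)·ln[ε/(3.7D) + √(3.17ν²L/(gD³h_f))]
√(gD⁵h_f/L) = √(9.81·0.322⁵·60.7/2170) = 0.03082
ε/(3.7D) = 2.52×10^-4; √(3.17ν²L/(gD³h_f)) = 2.72×10^-5
Q = -0.965·0.03082·ln(2.790×10^-4) = 0.2434 m³/s
Check: V = 2.99 m/s, Re = 6.59×10^5, f = 0.01989, h_f = 61.1 m ≈ 60.7 m ✓

Q ≈ 0.243 m³/s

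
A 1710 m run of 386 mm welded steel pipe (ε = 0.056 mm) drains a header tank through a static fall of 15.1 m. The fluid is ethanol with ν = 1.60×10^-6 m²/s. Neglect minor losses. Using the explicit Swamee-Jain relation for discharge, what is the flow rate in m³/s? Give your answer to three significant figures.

Swamee-Jain (Type II): Q = -0.965·√(gD⁵h_f/L)·ln[ε/(3.7D) + √(3.17ν²L/(gD³h_f))]
√(gD⁵h_f/L) = √(9.81·0.386⁵·15.1/1710) = 0.02725
ε/(3.7D) = 3.92×10^-5; √(3.17ν²L/(gD³h_f)) = 4.04×10^-5
Q = -0.965·0.02725·ln(7.957×10^-5) = 0.2482 m³/s
Check: V = 2.12 m/s, Re = 5.12×10^5, f = 0.01493, h_f = 15.2 m ≈ 15.1 m ✓

Q ≈ 0.248 m³/s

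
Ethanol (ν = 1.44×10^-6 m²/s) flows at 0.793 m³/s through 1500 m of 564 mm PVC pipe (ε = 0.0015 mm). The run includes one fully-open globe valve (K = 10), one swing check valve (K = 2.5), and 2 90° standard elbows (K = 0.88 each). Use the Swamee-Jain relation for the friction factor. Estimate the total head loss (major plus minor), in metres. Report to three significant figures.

H_L ≈ 22.7 m

V = 4Q/(πD²) = 3.174 m/s; V²/2g = 0.5135 m
Re = 1.24×10^6, ε/D = 2.66×10^-6 → f = 0.01127 (Swamee-Jain)
Major: h_f = f(L/D)·V²/2g = 0.01127·2660·0.5135 = 15.39 m
Minor: ΣK = 14.3; h_m = ΣK·V²/2g = 7.323 m
Total H_L = 15.39 + 7.323 = 22.71 m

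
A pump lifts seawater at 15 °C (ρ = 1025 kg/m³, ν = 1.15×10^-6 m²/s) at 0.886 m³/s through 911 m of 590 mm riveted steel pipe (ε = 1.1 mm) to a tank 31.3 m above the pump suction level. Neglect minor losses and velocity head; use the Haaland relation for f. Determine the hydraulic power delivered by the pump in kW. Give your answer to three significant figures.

P_hyd ≈ 449 kW

V = 4Q/(πD²) = 3.241 m/s; Re = 1.66×10^6; ε/D = 0.00186; f = 0.02314
h_f = f(L/D)V²/2g = 19.12 m
Total head H = z + h_f = 31.3 + 19.12 = 50.42 m
P_hyd = ρgQH = 1025·9.81·0.886·50.42 = 449.2 kW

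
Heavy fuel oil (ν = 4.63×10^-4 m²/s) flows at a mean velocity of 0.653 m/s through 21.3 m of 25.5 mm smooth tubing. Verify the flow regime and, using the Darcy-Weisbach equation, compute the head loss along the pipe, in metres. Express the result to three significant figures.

h_f ≈ 32.3 m

Re = VD/ν = 0.653·0.02550/4.63×10^-4 = 36.0 → laminar (Re < 2300)
f = 64/Re = 1.780
h_f = f(L/D)V²/(2g) = 1.780·(21.3/0.02550)·0.653²/(2·9.81) = 32.31 m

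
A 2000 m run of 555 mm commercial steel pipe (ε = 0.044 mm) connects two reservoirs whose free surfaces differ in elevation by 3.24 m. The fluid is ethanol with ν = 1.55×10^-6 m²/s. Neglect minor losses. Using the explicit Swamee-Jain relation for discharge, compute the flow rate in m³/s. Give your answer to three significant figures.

Swamee-Jain (Type II): Q = -0.965·√(gD⁵h_f/L)·ln[ε/(3.7D) + √(3.17ν²L/(gD³h_f))]
√(gD⁵h_f/L) = √(9.81·0.555⁵·3.24/2000) = 0.02893
ε/(3.7D) = 2.14×10^-5; √(3.17ν²L/(gD³h_f)) = 5.29×10^-5
Q = -0.965·0.02893·ln(7.437×10^-5) = 0.2654 m³/s
Check: V = 1.10 m/s, Re = 3.93×10^5, f = 0.01467, h_f = 3.24 m ≈ 3.24 m ✓

Q ≈ 0.265 m³/s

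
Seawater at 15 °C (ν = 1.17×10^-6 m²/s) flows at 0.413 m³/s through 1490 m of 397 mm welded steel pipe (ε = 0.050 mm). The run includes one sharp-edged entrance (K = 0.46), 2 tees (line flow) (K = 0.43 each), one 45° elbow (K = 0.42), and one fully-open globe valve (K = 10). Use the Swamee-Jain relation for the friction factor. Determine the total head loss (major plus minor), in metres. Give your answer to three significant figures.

V = 4Q/(πD²) = 3.336 m/s; V²/2g = 0.5674 m
Re = 1.13×10^6, ε/D = 1.26×10^-4 → f = 0.01375 (Swamee-Jain)
Major: h_f = f(L/D)·V²/2g = 0.01375·3753·0.5674 = 29.28 m
Minor: ΣK = 11.7; h_m = ΣK·V²/2g = 6.661 m
Total H_L = 29.28 + 6.661 = 35.94 m

H_L ≈ 35.9 m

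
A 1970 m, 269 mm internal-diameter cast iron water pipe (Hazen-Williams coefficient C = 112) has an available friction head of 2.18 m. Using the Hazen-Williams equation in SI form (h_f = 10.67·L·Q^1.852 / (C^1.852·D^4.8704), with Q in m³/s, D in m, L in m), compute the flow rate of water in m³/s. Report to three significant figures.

Rearranging: Q = [h_f·C^1.852·D^4.8704 / (10.67·L)]^(1/1.852)
Q = [2.18·112^1.852·0.269^4.8704 / (10.67·1970)]^0.540 = 0.02502 m³/s

Q ≈ 0.0250 m³/s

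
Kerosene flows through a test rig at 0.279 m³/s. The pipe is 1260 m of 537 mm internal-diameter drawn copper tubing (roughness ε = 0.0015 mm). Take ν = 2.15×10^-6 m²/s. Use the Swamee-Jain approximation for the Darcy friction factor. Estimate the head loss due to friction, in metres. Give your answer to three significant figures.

h_f ≈ 2.60 m

V = 4Q/(πD²) = 4·0.279/(π·0.537²) = 1.232 m/s
Re = VD/ν = 1.232·0.537/2.15×10^-6 = 3.08×10^5 → turbulent
ε/D = 0.0015/537 = 2.79×10^-6
Swamee-Jain: f = 0.01434
h_f = f(L/D)V²/(2g) = 0.01434·(1260/0.537)·1.232²/(2·9.81) = 2.602 m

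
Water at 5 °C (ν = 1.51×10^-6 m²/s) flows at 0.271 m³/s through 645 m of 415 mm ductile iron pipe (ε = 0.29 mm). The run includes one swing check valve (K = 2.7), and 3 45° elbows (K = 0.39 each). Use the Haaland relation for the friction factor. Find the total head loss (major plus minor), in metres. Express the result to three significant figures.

H_L ≈ 6.73 m

V = 4Q/(πD²) = 2.003 m/s; V²/2g = 0.2046 m
Re = 5.51×10^5, ε/D = 6.99×10^-4 → f = 0.01868 (Haaland)
Major: h_f = f(L/D)·V²/2g = 0.01868·1554·0.2046 = 5.939 m
Minor: ΣK = 3.87; h_m = ΣK·V²/2g = 0.7917 m
Total H_L = 5.939 + 0.7917 = 6.730 m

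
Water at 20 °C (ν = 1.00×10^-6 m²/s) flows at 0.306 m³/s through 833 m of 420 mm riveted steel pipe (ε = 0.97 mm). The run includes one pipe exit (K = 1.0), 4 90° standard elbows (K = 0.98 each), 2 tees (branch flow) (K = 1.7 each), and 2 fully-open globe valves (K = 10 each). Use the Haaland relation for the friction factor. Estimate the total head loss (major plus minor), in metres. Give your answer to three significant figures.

H_L ≈ 19.1 m

V = 4Q/(πD²) = 2.209 m/s; V²/2g = 0.2486 m
Re = 9.28×10^5, ε/D = 0.00231 → f = 0.02455 (Haaland)
Major: h_f = f(L/D)·V²/2g = 0.02455·1983·0.2486 = 12.11 m
Minor: ΣK = 28.3; h_m = ΣK·V²/2g = 7.041 m
Total H_L = 12.11 + 7.041 = 19.15 m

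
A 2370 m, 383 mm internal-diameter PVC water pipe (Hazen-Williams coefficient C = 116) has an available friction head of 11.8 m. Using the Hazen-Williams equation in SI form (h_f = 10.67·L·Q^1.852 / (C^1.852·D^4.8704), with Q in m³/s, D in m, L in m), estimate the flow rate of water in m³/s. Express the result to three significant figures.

Rearranging: Q = [h_f·C^1.852·D^4.8704 / (10.67·L)]^(1/1.852)
Q = [11.8·116^1.852·0.383^4.8704 / (10.67·2370)]^0.540 = 0.1478 m³/s

Q ≈ 0.148 m³/s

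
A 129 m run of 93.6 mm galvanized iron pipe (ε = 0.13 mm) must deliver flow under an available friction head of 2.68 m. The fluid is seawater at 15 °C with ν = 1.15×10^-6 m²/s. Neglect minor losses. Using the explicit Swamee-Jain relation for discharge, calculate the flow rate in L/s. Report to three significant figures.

Q ≈ 8.80 L/s

Swamee-Jain (Type II): Q = -0.965·√(gD⁵h_f/L)·ln[ε/(3.7D) + √(3.17ν²L/(gD³h_f))]
√(gD⁵h_f/L) = √(9.81·0.0936⁵·2.68/129) = 0.001210
ε/(3.7D) = 3.75×10^-4; √(3.17ν²L/(gD³h_f)) = 1.58×10^-4
Q = -0.965·0.001210·ln(5.338×10^-4) = 0.008799 m³/s
Check: V = 1.28 m/s, Re = 1.04×10^5, f = 0.02353, h_f = 2.70 m ≈ 2.68 m ✓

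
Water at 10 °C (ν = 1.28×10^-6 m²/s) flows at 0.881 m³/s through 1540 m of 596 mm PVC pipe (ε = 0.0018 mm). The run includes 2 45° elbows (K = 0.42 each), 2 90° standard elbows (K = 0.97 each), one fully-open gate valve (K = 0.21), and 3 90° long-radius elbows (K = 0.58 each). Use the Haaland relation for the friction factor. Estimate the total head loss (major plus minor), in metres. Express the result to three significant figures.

H_L ≈ 16.8 m

V = 4Q/(πD²) = 3.158 m/s; V²/2g = 0.5083 m
Re = 1.47×10^6, ε/D = 3.02×10^-6 → f = 0.01094 (Haaland)
Major: h_f = f(L/D)·V²/2g = 0.01094·2584·0.5083 = 14.36 m
Minor: ΣK = 4.73; h_m = ΣK·V²/2g = 2.404 m
Total H_L = 14.36 + 2.404 = 16.77 m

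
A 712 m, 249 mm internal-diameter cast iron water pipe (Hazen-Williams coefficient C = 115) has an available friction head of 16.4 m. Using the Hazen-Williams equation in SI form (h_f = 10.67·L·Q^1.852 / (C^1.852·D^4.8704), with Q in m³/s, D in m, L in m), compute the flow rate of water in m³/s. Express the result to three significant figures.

Rearranging: Q = [h_f·C^1.852·D^4.8704 / (10.67·L)]^(1/1.852)
Q = [16.4·115^1.852·0.249^4.8704 / (10.67·712)]^0.540 = 0.1080 m³/s

Q ≈ 0.108 m³/s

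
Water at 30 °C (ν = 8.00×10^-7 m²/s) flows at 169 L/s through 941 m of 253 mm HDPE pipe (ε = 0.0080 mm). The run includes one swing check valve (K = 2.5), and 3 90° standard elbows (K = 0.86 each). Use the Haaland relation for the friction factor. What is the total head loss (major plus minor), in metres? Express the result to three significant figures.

V = 4Q/(πD²) = 3.362 m/s; V²/2g = 0.5760 m
Re = 1.06×10^6, ε/D = 3.16×10^-5 → f = 0.01209 (Haaland)
Major: h_f = f(L/D)·V²/2g = 0.01209·3719·0.5760 = 25.90 m
Minor: ΣK = 5.08; h_m = ΣK·V²/2g = 2.926 m
Total H_L = 25.90 + 2.926 = 28.83 m

H_L ≈ 28.8 m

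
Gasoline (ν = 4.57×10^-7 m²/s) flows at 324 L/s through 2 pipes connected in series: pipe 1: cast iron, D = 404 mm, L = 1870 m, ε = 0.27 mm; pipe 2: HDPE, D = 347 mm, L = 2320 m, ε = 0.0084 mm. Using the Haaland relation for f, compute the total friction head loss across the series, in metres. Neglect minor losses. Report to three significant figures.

Pipe 1: V = 2.528 m/s, Re = 2.23×10^6, ε/D = 6.68×10^-4, f = 0.01804, h_1 = f(L/D)V²/2g = 27.19 m
Pipe 2: V = 3.426 m/s, Re = 2.60×10^6, ε/D = 2.42×10^-5, f = 0.01076, h_2 = f(L/D)V²/2g = 43.05 m
Series → Q common, losses add: H = Σh = 70.24 m

H ≈ 70.2 m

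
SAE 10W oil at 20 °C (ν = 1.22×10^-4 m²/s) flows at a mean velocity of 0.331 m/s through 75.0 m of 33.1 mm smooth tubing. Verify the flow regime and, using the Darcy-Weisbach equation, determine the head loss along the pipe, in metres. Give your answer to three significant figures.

Re = VD/ν = 0.331·0.03310/1.22×10^-4 = 89.8 → laminar (Re < 2300)
f = 64/Re = 0.7127
h_f = f(L/D)V²/(2g) = 0.7127·(75.0/0.03310)·0.331²/(2·9.81) = 9.017 m

h_f ≈ 9.02 m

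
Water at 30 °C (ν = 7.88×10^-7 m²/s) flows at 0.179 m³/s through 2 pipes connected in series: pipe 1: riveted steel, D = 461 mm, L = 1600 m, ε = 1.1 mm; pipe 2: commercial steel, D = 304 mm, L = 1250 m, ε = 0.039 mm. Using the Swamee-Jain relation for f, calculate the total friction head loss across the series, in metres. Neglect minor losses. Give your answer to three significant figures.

Pipe 1: V = 1.072 m/s, Re = 6.27×10^5, ε/D = 0.00239, f = 0.02491, h_1 = f(L/D)V²/2g = 5.069 m
Pipe 2: V = 2.466 m/s, Re = 9.51×10^5, ε/D = 1.28×10^-4, f = 0.01396, h_2 = f(L/D)V²/2g = 17.79 m
Series → Q common, losses add: H = Σh = 22.86 m

H ≈ 22.9 m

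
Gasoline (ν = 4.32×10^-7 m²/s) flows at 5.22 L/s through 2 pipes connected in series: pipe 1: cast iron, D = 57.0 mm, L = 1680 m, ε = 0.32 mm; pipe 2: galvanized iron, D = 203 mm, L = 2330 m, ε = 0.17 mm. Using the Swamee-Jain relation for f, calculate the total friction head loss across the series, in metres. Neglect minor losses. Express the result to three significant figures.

Pipe 1: V = 2.046 m/s, Re = 2.70×10^5, ε/D = 0.00561, f = 0.03193, h_1 = f(L/D)V²/2g = 200.7 m
Pipe 2: V = 0.1613 m/s, Re = 7.58×10^4, ε/D = 8.37×10^-4, f = 0.02244, h_2 = f(L/D)V²/2g = 0.3415 m
Series → Q common, losses add: H = Σh = 201.1 m

H ≈ 201 m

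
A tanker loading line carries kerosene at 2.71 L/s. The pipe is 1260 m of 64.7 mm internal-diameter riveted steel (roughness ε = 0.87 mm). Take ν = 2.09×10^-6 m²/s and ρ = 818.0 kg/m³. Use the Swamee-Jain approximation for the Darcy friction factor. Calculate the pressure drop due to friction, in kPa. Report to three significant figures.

V = 4Q/(πD²) = 4·0.00271/(π·0.0647²) = 0.8243 m/s
Re = VD/ν = 0.8243·0.0647/2.09×10^-6 = 2.55×10^4 → turbulent
ε/D = 0.87/64.7 = 0.0134
Swamee-Jain: f = 0.04447
h_f = f(L/D)V²/(2g) = 0.04447·(1260/0.0647)·0.8243²/(2·9.81) = 29.99 m
Δp = ρg·h_f = 818.0·9.81·29.99 = 240.6 kPa

Δp ≈ 241 kPa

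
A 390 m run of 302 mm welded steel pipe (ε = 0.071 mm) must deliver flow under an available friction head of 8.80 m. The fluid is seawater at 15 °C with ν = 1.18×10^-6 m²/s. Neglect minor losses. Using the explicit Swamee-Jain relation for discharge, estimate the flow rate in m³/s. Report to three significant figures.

Q ≈ 0.212 m³/s

Swamee-Jain (Type II): Q = -0.965·√(gD⁵h_f/L)·ln[ε/(3.7D) + √(3.17ν²L/(gD³h_f))]
√(gD⁵h_f/L) = √(9.81·0.302⁵·8.80/390) = 0.02358
ε/(3.7D) = 6.35×10^-5; √(3.17ν²L/(gD³h_f)) = 2.69×10^-5
Q = -0.965·0.02358·ln(9.045×10^-5) = 0.2119 m³/s
Check: V = 2.96 m/s, Re = 7.57×10^5, f = 0.01538, h_f = 8.86 m ≈ 8.80 m ✓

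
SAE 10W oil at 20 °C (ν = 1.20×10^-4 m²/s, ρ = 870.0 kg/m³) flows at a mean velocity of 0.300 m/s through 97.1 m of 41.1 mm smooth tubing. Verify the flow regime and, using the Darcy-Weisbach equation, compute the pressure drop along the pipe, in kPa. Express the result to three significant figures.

Re = VD/ν = 0.300·0.04110/1.20×10^-4 = 103 → laminar (Re < 2300)
f = 64/Re = 0.6229
h_f = f(L/D)V²/(2g) = 0.6229·(97.1/0.04110)·0.300²/(2·9.81) = 6.750 m
Δp = ρg·h_f = 870.0·9.81·6.750 = 57.61 kPa

Δp ≈ 57.6 kPa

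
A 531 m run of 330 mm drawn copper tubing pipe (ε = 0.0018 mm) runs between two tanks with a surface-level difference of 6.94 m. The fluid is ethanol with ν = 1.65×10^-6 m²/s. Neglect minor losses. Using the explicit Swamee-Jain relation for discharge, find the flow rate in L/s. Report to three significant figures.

Swamee-Jain (Type II): Q = -0.965·√(gD⁵h_f/L)·ln[ε/(3.7D) + √(3.17ν²L/(gD³h_f))]
√(gD⁵h_f/L) = √(9.81·0.330⁵·6.94/531) = 0.02240
ε/(3.7D) = 1.47×10^-6; √(3.17ν²L/(gD³h_f)) = 4.33×10^-5
Q = -0.965·0.02240·ln(4.475×10^-5) = 0.2165 m³/s
Check: V = 2.53 m/s, Re = 5.06×10^5, f = 0.01315, h_f = 6.91 m ≈ 6.94 m ✓

Q ≈ 216 L/s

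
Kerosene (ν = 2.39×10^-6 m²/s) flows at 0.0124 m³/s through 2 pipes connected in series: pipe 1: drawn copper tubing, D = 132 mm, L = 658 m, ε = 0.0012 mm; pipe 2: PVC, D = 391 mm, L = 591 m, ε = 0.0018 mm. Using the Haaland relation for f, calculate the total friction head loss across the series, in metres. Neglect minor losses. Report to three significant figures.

Pipe 1: V = 0.9061 m/s, Re = 5.00×10^4, ε/D = 9.09×10^-6, f = 0.02073, h_1 = f(L/D)V²/2g = 4.324 m
Pipe 2: V = 0.1033 m/s, Re = 1.69×10^4, ε/D = 4.60×10^-6, f = 0.02688, h_2 = f(L/D)V²/2g = 0.02208 m
Series → Q common, losses add: H = Σh = 4.346 m

H ≈ 4.35 m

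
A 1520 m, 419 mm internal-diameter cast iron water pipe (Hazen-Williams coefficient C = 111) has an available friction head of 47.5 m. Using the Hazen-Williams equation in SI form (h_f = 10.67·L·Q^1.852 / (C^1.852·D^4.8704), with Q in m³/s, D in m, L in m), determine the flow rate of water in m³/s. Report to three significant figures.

Rearranging: Q = [h_f·C^1.852·D^4.8704 / (10.67·L)]^(1/1.852)
Q = [47.5·111^1.852·0.419^4.8704 / (10.67·1520)]^0.540 = 0.4830 m³/s

Q ≈ 0.483 m³/s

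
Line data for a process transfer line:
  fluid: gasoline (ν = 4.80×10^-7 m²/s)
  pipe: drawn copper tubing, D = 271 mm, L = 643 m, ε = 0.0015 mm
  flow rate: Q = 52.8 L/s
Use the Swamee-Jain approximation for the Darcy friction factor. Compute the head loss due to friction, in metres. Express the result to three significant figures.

V = 4Q/(πD²) = 4·0.0528/(π·0.271²) = 0.9154 m/s
Re = VD/ν = 0.9154·0.271/4.80×10^-7 = 5.17×10^5 → turbulent
ε/D = 0.0015/271 = 5.54×10^-6
Swamee-Jain: f = 0.01311
h_f = f(L/D)V²/(2g) = 0.01311·(643/0.271)·0.9154²/(2·9.81) = 1.328 m

h_f ≈ 1.33 m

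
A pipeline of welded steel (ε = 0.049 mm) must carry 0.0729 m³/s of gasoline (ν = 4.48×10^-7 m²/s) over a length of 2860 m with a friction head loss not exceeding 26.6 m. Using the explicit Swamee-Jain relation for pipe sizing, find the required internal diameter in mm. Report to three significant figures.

D ≈ 237 mm

Swamee-Jain (Type III): D = 0.66·[ε^1.25·(LQ²/(gh_f))^4.75 + ν·Q^9.4·(L/(gh_f))^5.2]^0.04
LQ²/(gh_f) = 0.05825; L/(gh_f) = 10.96
Term 1 = ε^1.25·(…)^4.75 = 5.59×10^-12; Term 2 = ν·Q^9.4·(…)^5.2 = 2.33×10^-12
D = 0.66·(5.59×10^-12 + 2.33×10^-12)^0.04 = 0.2374 m = 237 mm
Check: V = 1.65 m/s, Re = 8.73×10^5, f = 0.01496, h_f = 24.9 m ≈ 26.6 m ✓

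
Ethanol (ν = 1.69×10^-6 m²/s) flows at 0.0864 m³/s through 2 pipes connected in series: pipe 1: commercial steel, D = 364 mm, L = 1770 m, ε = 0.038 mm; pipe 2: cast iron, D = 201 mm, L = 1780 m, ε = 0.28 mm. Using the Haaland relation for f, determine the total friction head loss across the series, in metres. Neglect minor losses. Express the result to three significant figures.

Pipe 1: V = 0.8303 m/s, Re = 1.79×10^5, ε/D = 1.04×10^-4, f = 0.01651, h_1 = f(L/D)V²/2g = 2.821 m
Pipe 2: V = 2.723 m/s, Re = 3.24×10^5, ε/D = 0.00139, f = 0.02199, h_2 = f(L/D)V²/2g = 73.60 m
Series → Q common, losses add: H = Σh = 76.43 m

H ≈ 76.4 m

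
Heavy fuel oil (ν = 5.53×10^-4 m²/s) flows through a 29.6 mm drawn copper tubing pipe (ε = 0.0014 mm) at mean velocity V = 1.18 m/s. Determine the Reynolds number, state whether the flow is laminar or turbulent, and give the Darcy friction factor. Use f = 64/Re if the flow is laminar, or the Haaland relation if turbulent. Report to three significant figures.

Re ≈ 63.2; laminar; f = 64/Re ≈ 1.01

Re = VD/ν = 1.180·0.0296/5.53×10^-4 = 63.2
Re < 2300 → laminar → f = 64/Re = 1.013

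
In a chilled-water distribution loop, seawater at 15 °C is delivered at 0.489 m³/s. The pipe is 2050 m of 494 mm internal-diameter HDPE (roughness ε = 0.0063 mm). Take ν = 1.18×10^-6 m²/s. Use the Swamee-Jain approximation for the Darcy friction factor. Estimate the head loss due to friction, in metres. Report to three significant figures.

h_f ≈ 16.2 m

V = 4Q/(πD²) = 4·0.489/(π·0.494²) = 2.551 m/s
Re = VD/ν = 2.551·0.494/1.18×10^-6 = 1.07×10^6 → turbulent
ε/D = 0.0063/494 = 1.28×10^-5
Swamee-Jain: f = 0.01180
h_f = f(L/D)V²/(2g) = 0.01180·(2050/0.494)·2.551²/(2·9.81) = 16.25 m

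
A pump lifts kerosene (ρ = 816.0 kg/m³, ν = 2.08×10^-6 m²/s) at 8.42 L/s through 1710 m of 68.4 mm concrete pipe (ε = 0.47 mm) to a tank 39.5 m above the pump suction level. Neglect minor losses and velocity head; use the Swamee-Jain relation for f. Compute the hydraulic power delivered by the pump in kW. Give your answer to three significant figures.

P_hyd ≈ 18.4 kW

V = 4Q/(πD²) = 2.291 m/s; Re = 7.54×10^4; ε/D = 0.00687; f = 0.03482
h_f = f(L/D)V²/2g = 233.0 m
Total head H = z + h_f = 39.5 + 233.0 = 272.5 m
P_hyd = ρgQH = 816.0·9.81·0.00842·272.5 = 18.36 kW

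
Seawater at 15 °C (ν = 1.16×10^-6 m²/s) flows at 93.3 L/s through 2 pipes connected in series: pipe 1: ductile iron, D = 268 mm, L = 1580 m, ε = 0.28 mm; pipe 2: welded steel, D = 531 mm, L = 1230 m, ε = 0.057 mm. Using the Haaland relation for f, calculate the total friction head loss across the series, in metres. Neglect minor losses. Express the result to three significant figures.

Pipe 1: V = 1.654 m/s, Re = 3.82×10^5, ε/D = 0.00104, f = 0.02054, h_1 = f(L/D)V²/2g = 16.89 m
Pipe 2: V = 0.4213 m/s, Re = 1.93×10^5, ε/D = 1.07×10^-4, f = 0.01633, h_2 = f(L/D)V²/2g = 0.3423 m
Series → Q common, losses add: H = Σh = 17.23 m

H ≈ 17.2 m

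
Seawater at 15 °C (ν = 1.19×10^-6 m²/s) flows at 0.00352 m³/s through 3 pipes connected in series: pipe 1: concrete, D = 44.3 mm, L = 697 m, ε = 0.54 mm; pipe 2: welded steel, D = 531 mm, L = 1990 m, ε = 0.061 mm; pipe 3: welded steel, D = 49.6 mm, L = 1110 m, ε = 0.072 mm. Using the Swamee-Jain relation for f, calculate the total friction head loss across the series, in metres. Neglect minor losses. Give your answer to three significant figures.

H ≈ 266 m

Pipe 1: V = 2.284 m/s, Re = 8.50×10^4, ε/D = 0.0122, f = 0.04147, h_1 = f(L/D)V²/2g = 173.4 m
Pipe 2: V = 0.01590 m/s, Re = 7090, ε/D = 1.15×10^-4, f = 0.03429, h_2 = f(L/D)V²/2g = 0.001655 m
Pipe 3: V = 1.822 m/s, Re = 7.59×10^4, ε/D = 0.00145, f = 0.02435, h_3 = f(L/D)V²/2g = 92.18 m
Series → Q common, losses add: H = Σh = 265.6 m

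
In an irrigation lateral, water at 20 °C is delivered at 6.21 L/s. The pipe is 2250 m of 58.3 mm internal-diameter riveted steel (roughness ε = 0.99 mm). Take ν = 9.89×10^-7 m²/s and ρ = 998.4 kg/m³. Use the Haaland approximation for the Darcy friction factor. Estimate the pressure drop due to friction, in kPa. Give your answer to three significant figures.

Δp ≈ 4810 kPa

V = 4Q/(πD²) = 4·0.00621/(π·0.0583²) = 2.326 m/s
Re = VD/ν = 2.326·0.0583/9.89×10^-7 = 1.37×10^5 → turbulent
ε/D = 0.99/58.3 = 0.0170
Haaland: f = 0.04612
h_f = f(L/D)V²/(2g) = 0.04612·(2250/0.0583)·2.326²/(2·9.81) = 490.9 m
Δp = ρg·h_f = 998.4·9.81·490.9 = 4808 kPa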